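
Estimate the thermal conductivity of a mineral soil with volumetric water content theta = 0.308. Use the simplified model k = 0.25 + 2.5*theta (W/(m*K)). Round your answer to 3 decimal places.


Step 1: k = 0.25 + 2.5 * theta
Step 2: k = 0.25 + 2.5 * 0.308
Step 3: k = 0.25 + 0.77
Step 4: k = 1.02 W/(m*K)

1.02


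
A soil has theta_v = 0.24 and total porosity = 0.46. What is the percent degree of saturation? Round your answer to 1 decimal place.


Step 1: S = 100 * theta_v / n
Step 2: S = 100 * 0.24 / 0.46
Step 3: S = 52.2%

52.2


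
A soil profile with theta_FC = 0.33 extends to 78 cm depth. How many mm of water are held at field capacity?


Step 1: Water (mm) = theta_FC * depth (cm) * 10
Step 2: Water = 0.33 * 78 * 10
Step 3: Water = 257.4 mm

257.4


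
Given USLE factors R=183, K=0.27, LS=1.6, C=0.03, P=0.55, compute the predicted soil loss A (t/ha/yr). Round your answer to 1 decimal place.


Step 1: A = R * K * LS * C * P
Step 2: R * K = 183 * 0.27 = 49.41
Step 3: (R*K) * LS = 49.41 * 1.6 = 79.056
Step 4: * C * P = 79.056 * 0.03 * 0.55 = 1.3
Step 5: A = 1.3 t/(ha*yr)

1.3


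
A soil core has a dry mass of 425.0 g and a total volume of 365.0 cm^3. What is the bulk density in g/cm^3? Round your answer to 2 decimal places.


Step 1: Identify the formula: BD = dry mass / volume
Step 2: Substitute values: BD = 425.0 / 365.0
Step 3: BD = 1.16 g/cm^3

1.16


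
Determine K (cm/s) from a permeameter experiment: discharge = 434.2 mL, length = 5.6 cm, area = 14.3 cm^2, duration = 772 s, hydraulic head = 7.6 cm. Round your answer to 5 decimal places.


Step 1: K = Q * L / (A * t * h)
Step 2: Numerator = 434.2 * 5.6 = 2431.52
Step 3: Denominator = 14.3 * 772 * 7.6 = 83900.96
Step 4: K = 2431.52 / 83900.96 = 0.02898 cm/s

0.02898


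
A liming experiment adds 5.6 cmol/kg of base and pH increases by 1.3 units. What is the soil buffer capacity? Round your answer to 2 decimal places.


Step 1: BC = change in base / change in pH
Step 2: BC = 5.6 / 1.3
Step 3: BC = 4.31 cmol/(kg*pH unit)

4.31


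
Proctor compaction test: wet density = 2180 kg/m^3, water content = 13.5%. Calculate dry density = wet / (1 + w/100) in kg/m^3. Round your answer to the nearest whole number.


Step 1: Dry density = wet density / (1 + w/100)
Step 2: Dry density = 2180 / (1 + 13.5/100)
Step 3: Dry density = 2180 / 1.135
Step 4: Dry density = 1921 kg/m^3

1921


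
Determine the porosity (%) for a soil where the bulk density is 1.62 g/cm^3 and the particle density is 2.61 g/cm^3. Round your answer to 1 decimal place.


Step 1: Formula: n = 100 * (1 - BD / PD)
Step 2: n = 100 * (1 - 1.62 / 2.61)
Step 3: n = 100 * (1 - 0.62069)
Step 4: n = 37.9%

37.9


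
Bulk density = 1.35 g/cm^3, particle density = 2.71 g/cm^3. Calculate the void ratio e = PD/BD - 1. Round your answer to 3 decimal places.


Step 1: e = PD / BD - 1
Step 2: e = 2.71 / 1.35 - 1
Step 3: e = 2.00741 - 1
Step 4: e = 1.007

1.007


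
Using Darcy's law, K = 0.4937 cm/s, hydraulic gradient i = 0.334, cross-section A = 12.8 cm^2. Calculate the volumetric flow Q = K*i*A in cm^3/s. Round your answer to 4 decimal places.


Step 1: Apply Darcy's law: Q = K * i * A
Step 2: Q = 0.4937 * 0.334 * 12.8
Step 3: Q = 2.1107 cm^3/s

2.1107


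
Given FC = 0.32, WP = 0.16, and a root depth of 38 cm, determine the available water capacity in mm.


Step 1: Available water = (FC - WP) * depth * 10
Step 2: AW = (0.32 - 0.16) * 38 * 10
Step 3: AW = 0.16 * 38 * 10
Step 4: AW = 60.8 mm

60.8


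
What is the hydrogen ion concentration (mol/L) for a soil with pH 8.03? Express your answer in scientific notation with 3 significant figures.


Step 1: [H+] = 10^(-pH)
Step 2: [H+] = 10^(-8.03)
Step 3: [H+] = 9.33e-09 mol/L

9.33e-09


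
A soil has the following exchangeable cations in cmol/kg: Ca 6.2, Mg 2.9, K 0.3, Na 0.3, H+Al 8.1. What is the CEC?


Step 1: CEC = Ca + Mg + K + Na + (H+Al)
Step 2: CEC = 6.2 + 2.9 + 0.3 + 0.3 + 8.1
Step 3: CEC = 17.8 cmol/kg

17.8


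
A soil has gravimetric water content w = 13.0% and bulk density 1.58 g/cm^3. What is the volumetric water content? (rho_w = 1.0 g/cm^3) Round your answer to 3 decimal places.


Step 1: theta = (w / 100) * BD / rho_w
Step 2: theta = (13.0 / 100) * 1.58 / 1.0
Step 3: theta = 0.13 * 1.58
Step 4: theta = 0.205

0.205


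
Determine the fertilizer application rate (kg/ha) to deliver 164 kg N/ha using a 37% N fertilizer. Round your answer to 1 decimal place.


Step 1: Fertilizer rate = target N / (N content / 100)
Step 2: Rate = 164 / (37 / 100)
Step 3: Rate = 164 / 0.37
Step 4: Rate = 443.2 kg/ha

443.2


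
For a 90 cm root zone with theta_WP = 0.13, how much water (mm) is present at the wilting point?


Step 1: Water (mm) = theta_WP * depth * 10
Step 2: Water = 0.13 * 90 * 10
Step 3: Water = 117.0 mm

117.0


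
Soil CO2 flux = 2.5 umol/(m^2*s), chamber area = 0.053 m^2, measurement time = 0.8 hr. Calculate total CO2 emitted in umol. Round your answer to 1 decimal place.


Step 1: Convert time to seconds: 0.8 hr * 3600 = 2880.0 s
Step 2: Total = flux * area * time_s
Step 3: Total = 2.5 * 0.053 * 2880.0
Step 4: Total = 381.6 umol

381.6


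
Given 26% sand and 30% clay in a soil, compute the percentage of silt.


Step 1: sand + silt + clay = 100%
Step 2: silt = 100 - sand - clay
Step 3: silt = 100 - 26 - 30
Step 4: silt = 44%

44


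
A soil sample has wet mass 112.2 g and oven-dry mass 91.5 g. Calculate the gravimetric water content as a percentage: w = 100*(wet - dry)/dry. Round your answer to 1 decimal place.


Step 1: Water mass = wet - dry = 112.2 - 91.5 = 20.7 g
Step 2: w = 100 * water mass / dry mass
Step 3: w = 100 * 20.7 / 91.5 = 22.6%

22.6


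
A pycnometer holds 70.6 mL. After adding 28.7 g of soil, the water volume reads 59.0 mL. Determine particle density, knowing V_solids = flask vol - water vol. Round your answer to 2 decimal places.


Step 1: Volume of solids = flask volume - water volume with soil
Step 2: V_solids = 70.6 - 59.0 = 11.6 mL
Step 3: Particle density = mass / V_solids = 28.7 / 11.6 = 2.47 g/cm^3

2.47


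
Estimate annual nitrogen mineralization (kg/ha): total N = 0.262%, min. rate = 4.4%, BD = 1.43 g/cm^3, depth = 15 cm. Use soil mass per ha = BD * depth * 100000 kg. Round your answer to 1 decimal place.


Step 1: Soil mass per ha = BD * depth * 100000 = 1.43 * 15 * 100000 = 2145000 kg
Step 2: Total N pool = soil mass * N%/100 = 2145000 * 0.262/100 = 5619.9 kg/ha
Step 3: N mineralized = N pool * rate%/100 = 5619.9 * 4.4/100 = 247.3 kg/ha/yr

247.3


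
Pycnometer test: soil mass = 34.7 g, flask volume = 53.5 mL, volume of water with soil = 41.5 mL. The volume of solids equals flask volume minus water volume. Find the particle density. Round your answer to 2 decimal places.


Step 1: Volume of solids = flask volume - water volume with soil
Step 2: V_solids = 53.5 - 41.5 = 12.0 mL
Step 3: Particle density = mass / V_solids = 34.7 / 12.0 = 2.89 g/cm^3

2.89


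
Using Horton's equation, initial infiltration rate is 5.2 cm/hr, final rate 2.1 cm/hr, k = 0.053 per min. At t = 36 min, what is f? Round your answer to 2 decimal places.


Step 1: f = fc + (f0 - fc) * exp(-k * t)
Step 2: exp(-0.053 * 36) = 0.148377
Step 3: f = 2.1 + (5.2 - 2.1) * 0.148377
Step 4: f = 2.1 + 3.1 * 0.148377
Step 5: f = 2.56 cm/hr

2.56


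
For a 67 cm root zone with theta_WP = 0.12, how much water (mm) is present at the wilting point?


Step 1: Water (mm) = theta_WP * depth * 10
Step 2: Water = 0.12 * 67 * 10
Step 3: Water = 80.4 mm

80.4


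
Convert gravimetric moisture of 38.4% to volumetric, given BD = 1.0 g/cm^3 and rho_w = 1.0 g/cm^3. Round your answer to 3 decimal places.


Step 1: theta = (w / 100) * BD / rho_w
Step 2: theta = (38.4 / 100) * 1.0 / 1.0
Step 3: theta = 0.384 * 1.0
Step 4: theta = 0.384

0.384


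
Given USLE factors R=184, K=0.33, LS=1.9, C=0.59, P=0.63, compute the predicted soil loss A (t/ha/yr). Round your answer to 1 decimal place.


Step 1: A = R * K * LS * C * P
Step 2: R * K = 184 * 0.33 = 60.72
Step 3: (R*K) * LS = 60.72 * 1.9 = 115.368
Step 4: * C * P = 115.368 * 0.59 * 0.63 = 42.9
Step 5: A = 42.9 t/(ha*yr)

42.9


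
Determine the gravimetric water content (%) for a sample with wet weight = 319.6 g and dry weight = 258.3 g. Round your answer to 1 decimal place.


Step 1: Water mass = wet - dry = 319.6 - 258.3 = 61.3 g
Step 2: w = 100 * water mass / dry mass
Step 3: w = 100 * 61.3 / 258.3 = 23.7%

23.7


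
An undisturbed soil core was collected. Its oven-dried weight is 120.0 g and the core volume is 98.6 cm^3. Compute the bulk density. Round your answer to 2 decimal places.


Step 1: Identify the formula: BD = dry mass / volume
Step 2: Substitute values: BD = 120.0 / 98.6
Step 3: BD = 1.22 g/cm^3

1.22


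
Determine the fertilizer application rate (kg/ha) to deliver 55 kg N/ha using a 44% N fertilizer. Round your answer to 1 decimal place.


Step 1: Fertilizer rate = target N / (N content / 100)
Step 2: Rate = 55 / (44 / 100)
Step 3: Rate = 55 / 0.44
Step 4: Rate = 125.0 kg/ha

125.0


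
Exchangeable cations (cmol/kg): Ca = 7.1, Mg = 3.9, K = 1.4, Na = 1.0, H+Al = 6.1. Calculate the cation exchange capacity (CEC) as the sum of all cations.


Step 1: CEC = Ca + Mg + K + Na + (H+Al)
Step 2: CEC = 7.1 + 3.9 + 1.4 + 1.0 + 6.1
Step 3: CEC = 19.5 cmol/kg

19.5


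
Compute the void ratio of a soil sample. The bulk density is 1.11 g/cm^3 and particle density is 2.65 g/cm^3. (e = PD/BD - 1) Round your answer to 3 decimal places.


Step 1: e = PD / BD - 1
Step 2: e = 2.65 / 1.11 - 1
Step 3: e = 2.38739 - 1
Step 4: e = 1.387

1.387


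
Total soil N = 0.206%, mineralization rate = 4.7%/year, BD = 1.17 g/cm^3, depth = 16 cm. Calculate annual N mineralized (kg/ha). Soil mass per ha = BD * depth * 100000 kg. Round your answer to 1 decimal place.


Step 1: Soil mass per ha = BD * depth * 100000 = 1.17 * 16 * 100000 = 1872000 kg
Step 2: Total N pool = soil mass * N%/100 = 1872000 * 0.206/100 = 3856.32 kg/ha
Step 3: N mineralized = N pool * rate%/100 = 3856.32 * 4.7/100 = 181.2 kg/ha/yr

181.2


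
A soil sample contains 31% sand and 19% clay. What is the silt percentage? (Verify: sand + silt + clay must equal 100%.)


Step 1: sand + silt + clay = 100%
Step 2: silt = 100 - sand - clay
Step 3: silt = 100 - 31 - 19
Step 4: silt = 50%

50


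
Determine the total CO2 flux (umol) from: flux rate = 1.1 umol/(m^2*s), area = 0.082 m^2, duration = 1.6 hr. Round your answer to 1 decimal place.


Step 1: Convert time to seconds: 1.6 hr * 3600 = 5760.0 s
Step 2: Total = flux * area * time_s
Step 3: Total = 1.1 * 0.082 * 5760.0
Step 4: Total = 519.6 umol

519.6


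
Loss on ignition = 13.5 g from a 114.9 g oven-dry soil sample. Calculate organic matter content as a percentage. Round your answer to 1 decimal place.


Step 1: OM% = 100 * LOI / sample mass
Step 2: OM = 100 * 13.5 / 114.9
Step 3: OM = 11.7%

11.7


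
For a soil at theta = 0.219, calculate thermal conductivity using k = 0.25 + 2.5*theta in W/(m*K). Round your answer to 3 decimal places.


Step 1: k = 0.25 + 2.5 * theta
Step 2: k = 0.25 + 2.5 * 0.219
Step 3: k = 0.25 + 0.548
Step 4: k = 0.798 W/(m*K)

0.798


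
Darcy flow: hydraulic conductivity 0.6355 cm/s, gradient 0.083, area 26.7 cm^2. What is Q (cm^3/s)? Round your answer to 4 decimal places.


Step 1: Apply Darcy's law: Q = K * i * A
Step 2: Q = 0.6355 * 0.083 * 26.7
Step 3: Q = 1.4083 cm^3/s

1.4083


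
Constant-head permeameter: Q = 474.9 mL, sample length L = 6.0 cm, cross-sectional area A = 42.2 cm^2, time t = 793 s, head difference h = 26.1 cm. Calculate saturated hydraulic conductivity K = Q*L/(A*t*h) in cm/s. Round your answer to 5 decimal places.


Step 1: K = Q * L / (A * t * h)
Step 2: Numerator = 474.9 * 6.0 = 2849.4
Step 3: Denominator = 42.2 * 793 * 26.1 = 873426.06
Step 4: K = 2849.4 / 873426.06 = 0.00326 cm/s

0.00326


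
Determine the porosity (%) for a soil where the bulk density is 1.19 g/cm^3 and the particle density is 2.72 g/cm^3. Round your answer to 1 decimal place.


Step 1: Formula: n = 100 * (1 - BD / PD)
Step 2: n = 100 * (1 - 1.19 / 2.72)
Step 3: n = 100 * (1 - 0.4375)
Step 4: n = 56.3%

56.3


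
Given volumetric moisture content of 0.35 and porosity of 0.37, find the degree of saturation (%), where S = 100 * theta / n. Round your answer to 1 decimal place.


Step 1: S = 100 * theta_v / n
Step 2: S = 100 * 0.35 / 0.37
Step 3: S = 94.6%

94.6


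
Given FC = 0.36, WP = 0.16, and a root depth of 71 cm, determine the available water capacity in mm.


Step 1: Available water = (FC - WP) * depth * 10
Step 2: AW = (0.36 - 0.16) * 71 * 10
Step 3: AW = 0.2 * 71 * 10
Step 4: AW = 142.0 mm

142.0


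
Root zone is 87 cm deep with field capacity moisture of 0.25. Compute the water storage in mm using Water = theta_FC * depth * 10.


Step 1: Water (mm) = theta_FC * depth (cm) * 10
Step 2: Water = 0.25 * 87 * 10
Step 3: Water = 217.5 mm

217.5


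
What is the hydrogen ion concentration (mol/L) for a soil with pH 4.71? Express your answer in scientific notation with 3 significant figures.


Step 1: [H+] = 10^(-pH)
Step 2: [H+] = 10^(-4.71)
Step 3: [H+] = 1.95e-05 mol/L

1.95e-05


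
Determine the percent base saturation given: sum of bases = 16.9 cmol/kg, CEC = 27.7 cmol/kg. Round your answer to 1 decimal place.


Step 1: BS = 100 * (sum of bases) / CEC
Step 2: BS = 100 * 16.9 / 27.7
Step 3: BS = 61.0%

61.0


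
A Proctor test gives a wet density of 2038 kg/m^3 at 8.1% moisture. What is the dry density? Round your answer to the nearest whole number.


Step 1: Dry density = wet density / (1 + w/100)
Step 2: Dry density = 2038 / (1 + 8.1/100)
Step 3: Dry density = 2038 / 1.081
Step 4: Dry density = 1885 kg/m^3

1885


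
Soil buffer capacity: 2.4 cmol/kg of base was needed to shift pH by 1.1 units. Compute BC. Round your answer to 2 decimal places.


Step 1: BC = change in base / change in pH
Step 2: BC = 2.4 / 1.1
Step 3: BC = 2.18 cmol/(kg*pH unit)

2.18


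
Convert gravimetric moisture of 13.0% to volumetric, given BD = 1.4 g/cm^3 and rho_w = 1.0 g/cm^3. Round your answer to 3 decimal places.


Step 1: theta = (w / 100) * BD / rho_w
Step 2: theta = (13.0 / 100) * 1.4 / 1.0
Step 3: theta = 0.13 * 1.4
Step 4: theta = 0.182

0.182


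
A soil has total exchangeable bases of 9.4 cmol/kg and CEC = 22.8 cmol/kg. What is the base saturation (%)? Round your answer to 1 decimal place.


Step 1: BS = 100 * (sum of bases) / CEC
Step 2: BS = 100 * 9.4 / 22.8
Step 3: BS = 41.2%

41.2


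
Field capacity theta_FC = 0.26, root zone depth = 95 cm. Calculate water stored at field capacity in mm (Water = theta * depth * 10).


Step 1: Water (mm) = theta_FC * depth (cm) * 10
Step 2: Water = 0.26 * 95 * 10
Step 3: Water = 247.0 mm

247.0


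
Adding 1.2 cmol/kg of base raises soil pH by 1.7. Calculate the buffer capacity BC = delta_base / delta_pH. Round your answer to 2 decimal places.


Step 1: BC = change in base / change in pH
Step 2: BC = 1.2 / 1.7
Step 3: BC = 0.71 cmol/(kg*pH unit)

0.71


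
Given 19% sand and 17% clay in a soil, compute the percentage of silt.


Step 1: sand + silt + clay = 100%
Step 2: silt = 100 - sand - clay
Step 3: silt = 100 - 19 - 17
Step 4: silt = 64%

64


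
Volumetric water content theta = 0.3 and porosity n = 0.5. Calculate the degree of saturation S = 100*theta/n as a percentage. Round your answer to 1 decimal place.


Step 1: S = 100 * theta_v / n
Step 2: S = 100 * 0.3 / 0.5
Step 3: S = 60.0%

60.0


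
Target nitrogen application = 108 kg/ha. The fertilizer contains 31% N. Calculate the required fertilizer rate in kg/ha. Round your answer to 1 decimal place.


Step 1: Fertilizer rate = target N / (N content / 100)
Step 2: Rate = 108 / (31 / 100)
Step 3: Rate = 108 / 0.31
Step 4: Rate = 348.4 kg/ha

348.4


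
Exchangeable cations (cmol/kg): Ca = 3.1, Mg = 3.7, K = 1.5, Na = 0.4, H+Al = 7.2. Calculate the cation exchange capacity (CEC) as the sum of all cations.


Step 1: CEC = Ca + Mg + K + Na + (H+Al)
Step 2: CEC = 3.1 + 3.7 + 1.5 + 0.4 + 7.2
Step 3: CEC = 15.9 cmol/kg

15.9


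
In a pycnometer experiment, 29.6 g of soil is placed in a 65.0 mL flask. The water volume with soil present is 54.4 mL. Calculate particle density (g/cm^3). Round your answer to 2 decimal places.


Step 1: Volume of solids = flask volume - water volume with soil
Step 2: V_solids = 65.0 - 54.4 = 10.6 mL
Step 3: Particle density = mass / V_solids = 29.6 / 10.6 = 2.79 g/cm^3

2.79


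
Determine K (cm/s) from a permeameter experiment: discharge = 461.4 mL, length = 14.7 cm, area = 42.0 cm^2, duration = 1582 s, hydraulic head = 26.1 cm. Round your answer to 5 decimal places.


Step 1: K = Q * L / (A * t * h)
Step 2: Numerator = 461.4 * 14.7 = 6782.58
Step 3: Denominator = 42.0 * 1582 * 26.1 = 1734188.4
Step 4: K = 6782.58 / 1734188.4 = 0.00391 cm/s

0.00391


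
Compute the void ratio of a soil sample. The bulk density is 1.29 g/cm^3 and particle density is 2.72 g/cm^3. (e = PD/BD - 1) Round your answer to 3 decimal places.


Step 1: e = PD / BD - 1
Step 2: e = 2.72 / 1.29 - 1
Step 3: e = 2.10853 - 1
Step 4: e = 1.109

1.109


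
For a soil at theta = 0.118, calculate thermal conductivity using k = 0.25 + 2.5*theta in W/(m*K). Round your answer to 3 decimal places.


Step 1: k = 0.25 + 2.5 * theta
Step 2: k = 0.25 + 2.5 * 0.118
Step 3: k = 0.25 + 0.295
Step 4: k = 0.545 W/(m*K)

0.545


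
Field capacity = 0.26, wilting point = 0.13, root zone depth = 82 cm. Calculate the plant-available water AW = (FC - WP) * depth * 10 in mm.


Step 1: Available water = (FC - WP) * depth * 10
Step 2: AW = (0.26 - 0.13) * 82 * 10
Step 3: AW = 0.13 * 82 * 10
Step 4: AW = 106.6 mm

106.6


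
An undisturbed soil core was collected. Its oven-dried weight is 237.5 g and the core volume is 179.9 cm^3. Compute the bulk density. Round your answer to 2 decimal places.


Step 1: Identify the formula: BD = dry mass / volume
Step 2: Substitute values: BD = 237.5 / 179.9
Step 3: BD = 1.32 g/cm^3

1.32


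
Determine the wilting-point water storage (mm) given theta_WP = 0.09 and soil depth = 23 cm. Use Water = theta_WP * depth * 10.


Step 1: Water (mm) = theta_WP * depth * 10
Step 2: Water = 0.09 * 23 * 10
Step 3: Water = 20.7 mm

20.7


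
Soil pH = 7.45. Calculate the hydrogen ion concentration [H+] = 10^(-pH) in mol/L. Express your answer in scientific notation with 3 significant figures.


Step 1: [H+] = 10^(-pH)
Step 2: [H+] = 10^(-7.45)
Step 3: [H+] = 3.55e-08 mol/L

3.55e-08


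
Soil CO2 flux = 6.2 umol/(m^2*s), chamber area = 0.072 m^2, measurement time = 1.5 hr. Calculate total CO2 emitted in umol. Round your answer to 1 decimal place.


Step 1: Convert time to seconds: 1.5 hr * 3600 = 5400.0 s
Step 2: Total = flux * area * time_s
Step 3: Total = 6.2 * 0.072 * 5400.0
Step 4: Total = 2410.6 umol

2410.6


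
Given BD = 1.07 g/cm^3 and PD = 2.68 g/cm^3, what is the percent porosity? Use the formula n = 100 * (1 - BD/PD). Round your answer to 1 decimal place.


Step 1: Formula: n = 100 * (1 - BD / PD)
Step 2: n = 100 * (1 - 1.07 / 2.68)
Step 3: n = 100 * (1 - 0.39925)
Step 4: n = 60.1%

60.1


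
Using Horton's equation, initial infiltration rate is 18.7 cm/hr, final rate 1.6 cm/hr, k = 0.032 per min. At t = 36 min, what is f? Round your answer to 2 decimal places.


Step 1: f = fc + (f0 - fc) * exp(-k * t)
Step 2: exp(-0.032 * 36) = 0.316004
Step 3: f = 1.6 + (18.7 - 1.6) * 0.316004
Step 4: f = 1.6 + 17.1 * 0.316004
Step 5: f = 7.0 cm/hr

7.0


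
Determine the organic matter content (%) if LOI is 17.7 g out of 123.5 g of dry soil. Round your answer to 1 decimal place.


Step 1: OM% = 100 * LOI / sample mass
Step 2: OM = 100 * 17.7 / 123.5
Step 3: OM = 14.3%

14.3


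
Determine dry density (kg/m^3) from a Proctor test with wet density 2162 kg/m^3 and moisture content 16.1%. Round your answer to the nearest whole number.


Step 1: Dry density = wet density / (1 + w/100)
Step 2: Dry density = 2162 / (1 + 16.1/100)
Step 3: Dry density = 2162 / 1.161
Step 4: Dry density = 1862 kg/m^3

1862


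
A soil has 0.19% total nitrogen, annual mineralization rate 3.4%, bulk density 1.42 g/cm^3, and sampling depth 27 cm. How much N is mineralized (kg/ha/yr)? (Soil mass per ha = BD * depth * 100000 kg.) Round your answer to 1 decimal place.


Step 1: Soil mass per ha = BD * depth * 100000 = 1.42 * 27 * 100000 = 3834000 kg
Step 2: Total N pool = soil mass * N%/100 = 3834000 * 0.19/100 = 7284.6 kg/ha
Step 3: N mineralized = N pool * rate%/100 = 7284.6 * 3.4/100 = 247.7 kg/ha/yr

247.7


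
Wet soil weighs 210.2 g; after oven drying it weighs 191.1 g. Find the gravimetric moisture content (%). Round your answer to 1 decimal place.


Step 1: Water mass = wet - dry = 210.2 - 191.1 = 19.1 g
Step 2: w = 100 * water mass / dry mass
Step 3: w = 100 * 19.1 / 191.1 = 10.0%

10.0


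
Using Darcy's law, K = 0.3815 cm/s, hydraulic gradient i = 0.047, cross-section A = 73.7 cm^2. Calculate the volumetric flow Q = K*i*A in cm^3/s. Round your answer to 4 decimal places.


Step 1: Apply Darcy's law: Q = K * i * A
Step 2: Q = 0.3815 * 0.047 * 73.7
Step 3: Q = 1.3215 cm^3/s

1.3215


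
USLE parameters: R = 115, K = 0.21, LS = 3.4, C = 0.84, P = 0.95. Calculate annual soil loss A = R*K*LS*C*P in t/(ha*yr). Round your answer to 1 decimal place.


Step 1: A = R * K * LS * C * P
Step 2: R * K = 115 * 0.21 = 24.15
Step 3: (R*K) * LS = 24.15 * 3.4 = 82.11
Step 4: * C * P = 82.11 * 0.84 * 0.95 = 65.5
Step 5: A = 65.5 t/(ha*yr)

65.5


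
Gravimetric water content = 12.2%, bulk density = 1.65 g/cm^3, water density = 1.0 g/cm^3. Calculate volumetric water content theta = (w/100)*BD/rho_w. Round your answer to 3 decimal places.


Step 1: theta = (w / 100) * BD / rho_w
Step 2: theta = (12.2 / 100) * 1.65 / 1.0
Step 3: theta = 0.122 * 1.65
Step 4: theta = 0.201

0.201


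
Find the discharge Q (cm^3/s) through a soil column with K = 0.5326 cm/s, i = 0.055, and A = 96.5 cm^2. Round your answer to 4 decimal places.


Step 1: Apply Darcy's law: Q = K * i * A
Step 2: Q = 0.5326 * 0.055 * 96.5
Step 3: Q = 2.8268 cm^3/s

2.8268


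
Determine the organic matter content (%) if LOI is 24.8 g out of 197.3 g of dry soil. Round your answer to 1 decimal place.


Step 1: OM% = 100 * LOI / sample mass
Step 2: OM = 100 * 24.8 / 197.3
Step 3: OM = 12.6%

12.6


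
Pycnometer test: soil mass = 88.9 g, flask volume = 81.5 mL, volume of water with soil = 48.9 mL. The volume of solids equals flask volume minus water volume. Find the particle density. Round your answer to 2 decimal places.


Step 1: Volume of solids = flask volume - water volume with soil
Step 2: V_solids = 81.5 - 48.9 = 32.6 mL
Step 3: Particle density = mass / V_solids = 88.9 / 32.6 = 2.73 g/cm^3

2.73


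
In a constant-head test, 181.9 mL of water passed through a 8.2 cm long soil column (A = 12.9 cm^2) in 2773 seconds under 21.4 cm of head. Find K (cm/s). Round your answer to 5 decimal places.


Step 1: K = Q * L / (A * t * h)
Step 2: Numerator = 181.9 * 8.2 = 1491.58
Step 3: Denominator = 12.9 * 2773 * 21.4 = 765514.38
Step 4: K = 1491.58 / 765514.38 = 0.00195 cm/s

0.00195


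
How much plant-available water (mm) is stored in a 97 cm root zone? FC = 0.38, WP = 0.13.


Step 1: Available water = (FC - WP) * depth * 10
Step 2: AW = (0.38 - 0.13) * 97 * 10
Step 3: AW = 0.25 * 97 * 10
Step 4: AW = 242.5 mm

242.5


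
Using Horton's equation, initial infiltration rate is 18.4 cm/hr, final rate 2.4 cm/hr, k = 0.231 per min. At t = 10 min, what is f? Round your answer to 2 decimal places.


Step 1: f = fc + (f0 - fc) * exp(-k * t)
Step 2: exp(-0.231 * 10) = 0.099261
Step 3: f = 2.4 + (18.4 - 2.4) * 0.099261
Step 4: f = 2.4 + 16.0 * 0.099261
Step 5: f = 3.99 cm/hr

3.99


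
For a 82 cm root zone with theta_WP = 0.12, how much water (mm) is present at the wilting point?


Step 1: Water (mm) = theta_WP * depth * 10
Step 2: Water = 0.12 * 82 * 10
Step 3: Water = 98.4 mm

98.4


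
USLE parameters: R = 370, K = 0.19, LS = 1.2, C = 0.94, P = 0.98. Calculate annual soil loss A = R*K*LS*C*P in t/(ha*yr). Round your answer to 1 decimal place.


Step 1: A = R * K * LS * C * P
Step 2: R * K = 370 * 0.19 = 70.3
Step 3: (R*K) * LS = 70.3 * 1.2 = 84.36
Step 4: * C * P = 84.36 * 0.94 * 0.98 = 77.7
Step 5: A = 77.7 t/(ha*yr)

77.7


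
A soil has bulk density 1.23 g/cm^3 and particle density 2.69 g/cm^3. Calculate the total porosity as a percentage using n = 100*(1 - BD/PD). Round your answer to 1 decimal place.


Step 1: Formula: n = 100 * (1 - BD / PD)
Step 2: n = 100 * (1 - 1.23 / 2.69)
Step 3: n = 100 * (1 - 0.45725)
Step 4: n = 54.3%

54.3


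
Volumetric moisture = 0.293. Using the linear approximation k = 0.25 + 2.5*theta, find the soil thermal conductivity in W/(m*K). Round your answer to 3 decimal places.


Step 1: k = 0.25 + 2.5 * theta
Step 2: k = 0.25 + 2.5 * 0.293
Step 3: k = 0.25 + 0.733
Step 4: k = 0.983 W/(m*K)

0.983


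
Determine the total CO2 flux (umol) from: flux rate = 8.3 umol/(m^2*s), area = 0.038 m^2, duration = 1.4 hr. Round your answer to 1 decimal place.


Step 1: Convert time to seconds: 1.4 hr * 3600 = 5040.0 s
Step 2: Total = flux * area * time_s
Step 3: Total = 8.3 * 0.038 * 5040.0
Step 4: Total = 1589.6 umol

1589.6


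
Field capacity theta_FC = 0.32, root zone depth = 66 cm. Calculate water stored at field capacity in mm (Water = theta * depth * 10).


Step 1: Water (mm) = theta_FC * depth (cm) * 10
Step 2: Water = 0.32 * 66 * 10
Step 3: Water = 211.2 mm

211.2


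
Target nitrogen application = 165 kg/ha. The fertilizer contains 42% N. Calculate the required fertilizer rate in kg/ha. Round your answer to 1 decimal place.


Step 1: Fertilizer rate = target N / (N content / 100)
Step 2: Rate = 165 / (42 / 100)
Step 3: Rate = 165 / 0.42
Step 4: Rate = 392.9 kg/ha

392.9


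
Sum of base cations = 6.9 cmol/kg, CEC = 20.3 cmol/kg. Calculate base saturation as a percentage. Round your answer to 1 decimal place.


Step 1: BS = 100 * (sum of bases) / CEC
Step 2: BS = 100 * 6.9 / 20.3
Step 3: BS = 34.0%

34.0


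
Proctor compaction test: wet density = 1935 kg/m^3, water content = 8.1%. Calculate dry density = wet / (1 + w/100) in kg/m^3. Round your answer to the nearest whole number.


Step 1: Dry density = wet density / (1 + w/100)
Step 2: Dry density = 1935 / (1 + 8.1/100)
Step 3: Dry density = 1935 / 1.081
Step 4: Dry density = 1790 kg/m^3

1790


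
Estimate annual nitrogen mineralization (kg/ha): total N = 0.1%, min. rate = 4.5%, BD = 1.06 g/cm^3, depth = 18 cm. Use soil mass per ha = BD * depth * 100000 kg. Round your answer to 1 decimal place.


Step 1: Soil mass per ha = BD * depth * 100000 = 1.06 * 18 * 100000 = 1908000 kg
Step 2: Total N pool = soil mass * N%/100 = 1908000 * 0.1/100 = 1908.0 kg/ha
Step 3: N mineralized = N pool * rate%/100 = 1908.0 * 4.5/100 = 85.9 kg/ha/yr

85.9


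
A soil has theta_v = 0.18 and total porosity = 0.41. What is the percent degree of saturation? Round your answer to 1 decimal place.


Step 1: S = 100 * theta_v / n
Step 2: S = 100 * 0.18 / 0.41
Step 3: S = 43.9%

43.9


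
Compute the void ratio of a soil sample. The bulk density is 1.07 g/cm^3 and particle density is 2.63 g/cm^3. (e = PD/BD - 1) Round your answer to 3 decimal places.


Step 1: e = PD / BD - 1
Step 2: e = 2.63 / 1.07 - 1
Step 3: e = 2.45794 - 1
Step 4: e = 1.458

1.458


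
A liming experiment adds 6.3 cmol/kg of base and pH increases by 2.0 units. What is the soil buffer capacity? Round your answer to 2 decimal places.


Step 1: BC = change in base / change in pH
Step 2: BC = 6.3 / 2.0
Step 3: BC = 3.15 cmol/(kg*pH unit)

3.15


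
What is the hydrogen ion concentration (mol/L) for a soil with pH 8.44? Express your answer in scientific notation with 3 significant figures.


Step 1: [H+] = 10^(-pH)
Step 2: [H+] = 10^(-8.44)
Step 3: [H+] = 3.63e-09 mol/L

3.63e-09


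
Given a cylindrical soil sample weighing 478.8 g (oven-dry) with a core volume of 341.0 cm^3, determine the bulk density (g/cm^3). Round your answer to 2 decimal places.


Step 1: Identify the formula: BD = dry mass / volume
Step 2: Substitute values: BD = 478.8 / 341.0
Step 3: BD = 1.4 g/cm^3

1.4


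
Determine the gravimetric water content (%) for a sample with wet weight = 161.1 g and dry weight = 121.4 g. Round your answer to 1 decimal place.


Step 1: Water mass = wet - dry = 161.1 - 121.4 = 39.7 g
Step 2: w = 100 * water mass / dry mass
Step 3: w = 100 * 39.7 / 121.4 = 32.7%

32.7


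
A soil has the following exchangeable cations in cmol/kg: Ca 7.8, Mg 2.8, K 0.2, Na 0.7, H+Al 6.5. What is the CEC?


Step 1: CEC = Ca + Mg + K + Na + (H+Al)
Step 2: CEC = 7.8 + 2.8 + 0.2 + 0.7 + 6.5
Step 3: CEC = 18.0 cmol/kg

18.0


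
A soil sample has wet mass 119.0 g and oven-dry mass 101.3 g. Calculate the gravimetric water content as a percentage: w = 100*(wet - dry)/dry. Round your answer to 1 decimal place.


Step 1: Water mass = wet - dry = 119.0 - 101.3 = 17.7 g
Step 2: w = 100 * water mass / dry mass
Step 3: w = 100 * 17.7 / 101.3 = 17.5%

17.5


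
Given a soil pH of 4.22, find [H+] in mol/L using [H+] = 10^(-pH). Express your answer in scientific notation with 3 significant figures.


Step 1: [H+] = 10^(-pH)
Step 2: [H+] = 10^(-4.22)
Step 3: [H+] = 6.03e-05 mol/L

6.03e-05


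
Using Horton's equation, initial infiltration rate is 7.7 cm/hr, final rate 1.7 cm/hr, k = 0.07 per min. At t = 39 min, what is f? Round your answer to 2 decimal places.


Step 1: f = fc + (f0 - fc) * exp(-k * t)
Step 2: exp(-0.07 * 39) = 0.065219
Step 3: f = 1.7 + (7.7 - 1.7) * 0.065219
Step 4: f = 1.7 + 6.0 * 0.065219
Step 5: f = 2.09 cm/hr

2.09


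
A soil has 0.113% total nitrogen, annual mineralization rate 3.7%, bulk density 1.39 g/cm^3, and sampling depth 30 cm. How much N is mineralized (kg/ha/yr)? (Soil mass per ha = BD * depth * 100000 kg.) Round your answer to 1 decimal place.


Step 1: Soil mass per ha = BD * depth * 100000 = 1.39 * 30 * 100000 = 4170000 kg
Step 2: Total N pool = soil mass * N%/100 = 4170000 * 0.113/100 = 4712.1 kg/ha
Step 3: N mineralized = N pool * rate%/100 = 4712.1 * 3.7/100 = 174.3 kg/ha/yr

174.3


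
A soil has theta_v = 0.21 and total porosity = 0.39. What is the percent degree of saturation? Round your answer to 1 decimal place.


Step 1: S = 100 * theta_v / n
Step 2: S = 100 * 0.21 / 0.39
Step 3: S = 53.8%

53.8


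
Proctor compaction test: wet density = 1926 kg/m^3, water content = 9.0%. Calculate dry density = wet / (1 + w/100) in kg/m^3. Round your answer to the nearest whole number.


Step 1: Dry density = wet density / (1 + w/100)
Step 2: Dry density = 1926 / (1 + 9.0/100)
Step 3: Dry density = 1926 / 1.09
Step 4: Dry density = 1767 kg/m^3

1767


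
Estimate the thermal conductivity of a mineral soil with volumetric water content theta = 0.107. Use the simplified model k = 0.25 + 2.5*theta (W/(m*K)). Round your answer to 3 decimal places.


Step 1: k = 0.25 + 2.5 * theta
Step 2: k = 0.25 + 2.5 * 0.107
Step 3: k = 0.25 + 0.268
Step 4: k = 0.518 W/(m*K)

0.518


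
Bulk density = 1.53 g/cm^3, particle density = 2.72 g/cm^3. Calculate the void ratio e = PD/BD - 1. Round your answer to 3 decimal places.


Step 1: e = PD / BD - 1
Step 2: e = 2.72 / 1.53 - 1
Step 3: e = 1.77778 - 1
Step 4: e = 0.778

0.778


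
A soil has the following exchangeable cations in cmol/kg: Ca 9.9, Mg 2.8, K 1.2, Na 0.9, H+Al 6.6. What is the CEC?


Step 1: CEC = Ca + Mg + K + Na + (H+Al)
Step 2: CEC = 9.9 + 2.8 + 1.2 + 0.9 + 6.6
Step 3: CEC = 21.4 cmol/kg

21.4


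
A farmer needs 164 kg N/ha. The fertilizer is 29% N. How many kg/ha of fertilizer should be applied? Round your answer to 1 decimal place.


Step 1: Fertilizer rate = target N / (N content / 100)
Step 2: Rate = 164 / (29 / 100)
Step 3: Rate = 164 / 0.29
Step 4: Rate = 565.5 kg/ha

565.5


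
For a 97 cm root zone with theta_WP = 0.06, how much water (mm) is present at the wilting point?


Step 1: Water (mm) = theta_WP * depth * 10
Step 2: Water = 0.06 * 97 * 10
Step 3: Water = 58.2 mm

58.2


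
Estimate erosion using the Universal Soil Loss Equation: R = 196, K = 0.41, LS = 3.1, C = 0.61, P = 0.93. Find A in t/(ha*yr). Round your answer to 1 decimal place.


Step 1: A = R * K * LS * C * P
Step 2: R * K = 196 * 0.41 = 80.36
Step 3: (R*K) * LS = 80.36 * 3.1 = 249.116
Step 4: * C * P = 249.116 * 0.61 * 0.93 = 141.3
Step 5: A = 141.3 t/(ha*yr)

141.3


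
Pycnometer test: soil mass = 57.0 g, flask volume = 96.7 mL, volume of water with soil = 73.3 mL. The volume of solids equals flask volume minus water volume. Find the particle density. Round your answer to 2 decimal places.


Step 1: Volume of solids = flask volume - water volume with soil
Step 2: V_solids = 96.7 - 73.3 = 23.4 mL
Step 3: Particle density = mass / V_solids = 57.0 / 23.4 = 2.44 g/cm^3

2.44


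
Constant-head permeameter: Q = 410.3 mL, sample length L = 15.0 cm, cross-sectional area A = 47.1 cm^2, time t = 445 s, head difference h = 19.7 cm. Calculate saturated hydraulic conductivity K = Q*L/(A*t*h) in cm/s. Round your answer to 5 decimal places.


Step 1: K = Q * L / (A * t * h)
Step 2: Numerator = 410.3 * 15.0 = 6154.5
Step 3: Denominator = 47.1 * 445 * 19.7 = 412902.15
Step 4: K = 6154.5 / 412902.15 = 0.01491 cm/s

0.01491


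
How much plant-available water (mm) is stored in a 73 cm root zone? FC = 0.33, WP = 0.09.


Step 1: Available water = (FC - WP) * depth * 10
Step 2: AW = (0.33 - 0.09) * 73 * 10
Step 3: AW = 0.24 * 73 * 10
Step 4: AW = 175.2 mm

175.2


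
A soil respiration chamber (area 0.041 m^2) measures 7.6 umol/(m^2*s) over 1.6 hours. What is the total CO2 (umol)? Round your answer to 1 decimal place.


Step 1: Convert time to seconds: 1.6 hr * 3600 = 5760.0 s
Step 2: Total = flux * area * time_s
Step 3: Total = 7.6 * 0.041 * 5760.0
Step 4: Total = 1794.8 umol

1794.8


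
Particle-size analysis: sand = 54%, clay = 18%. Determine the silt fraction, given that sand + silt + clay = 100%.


Step 1: sand + silt + clay = 100%
Step 2: silt = 100 - sand - clay
Step 3: silt = 100 - 54 - 18
Step 4: silt = 28%

28


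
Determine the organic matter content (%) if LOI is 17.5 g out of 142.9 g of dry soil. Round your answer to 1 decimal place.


Step 1: OM% = 100 * LOI / sample mass
Step 2: OM = 100 * 17.5 / 142.9
Step 3: OM = 12.2%

12.2


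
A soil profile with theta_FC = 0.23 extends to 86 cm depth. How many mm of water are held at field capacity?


Step 1: Water (mm) = theta_FC * depth (cm) * 10
Step 2: Water = 0.23 * 86 * 10
Step 3: Water = 197.8 mm

197.8


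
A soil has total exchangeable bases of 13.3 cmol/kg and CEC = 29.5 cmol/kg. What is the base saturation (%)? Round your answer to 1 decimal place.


Step 1: BS = 100 * (sum of bases) / CEC
Step 2: BS = 100 * 13.3 / 29.5
Step 3: BS = 45.1%

45.1


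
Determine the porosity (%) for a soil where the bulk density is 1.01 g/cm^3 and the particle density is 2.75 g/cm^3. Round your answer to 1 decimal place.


Step 1: Formula: n = 100 * (1 - BD / PD)
Step 2: n = 100 * (1 - 1.01 / 2.75)
Step 3: n = 100 * (1 - 0.36727)
Step 4: n = 63.3%

63.3


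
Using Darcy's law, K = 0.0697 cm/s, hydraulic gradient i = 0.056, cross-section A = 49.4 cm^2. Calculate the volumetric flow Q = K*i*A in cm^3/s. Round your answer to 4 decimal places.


Step 1: Apply Darcy's law: Q = K * i * A
Step 2: Q = 0.0697 * 0.056 * 49.4
Step 3: Q = 0.1928 cm^3/s

0.1928


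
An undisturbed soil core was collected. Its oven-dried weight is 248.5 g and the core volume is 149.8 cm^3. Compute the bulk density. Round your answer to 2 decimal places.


Step 1: Identify the formula: BD = dry mass / volume
Step 2: Substitute values: BD = 248.5 / 149.8
Step 3: BD = 1.66 g/cm^3

1.66


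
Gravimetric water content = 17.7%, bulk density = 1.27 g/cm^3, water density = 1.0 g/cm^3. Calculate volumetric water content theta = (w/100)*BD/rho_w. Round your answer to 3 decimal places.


Step 1: theta = (w / 100) * BD / rho_w
Step 2: theta = (17.7 / 100) * 1.27 / 1.0
Step 3: theta = 0.177 * 1.27
Step 4: theta = 0.225

0.225


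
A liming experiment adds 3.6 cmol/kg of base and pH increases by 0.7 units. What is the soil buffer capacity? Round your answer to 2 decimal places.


Step 1: BC = change in base / change in pH
Step 2: BC = 3.6 / 0.7
Step 3: BC = 5.14 cmol/(kg*pH unit)

5.14


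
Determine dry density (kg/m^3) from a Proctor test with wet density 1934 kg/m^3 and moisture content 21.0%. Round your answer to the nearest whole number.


Step 1: Dry density = wet density / (1 + w/100)
Step 2: Dry density = 1934 / (1 + 21.0/100)
Step 3: Dry density = 1934 / 1.21
Step 4: Dry density = 1598 kg/m^3

1598


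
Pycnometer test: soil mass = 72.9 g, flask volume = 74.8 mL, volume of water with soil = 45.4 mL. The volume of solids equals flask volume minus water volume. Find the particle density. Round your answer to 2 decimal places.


Step 1: Volume of solids = flask volume - water volume with soil
Step 2: V_solids = 74.8 - 45.4 = 29.4 mL
Step 3: Particle density = mass / V_solids = 72.9 / 29.4 = 2.48 g/cm^3

2.48


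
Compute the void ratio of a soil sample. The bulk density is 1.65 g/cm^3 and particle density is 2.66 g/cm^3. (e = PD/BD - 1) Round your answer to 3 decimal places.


Step 1: e = PD / BD - 1
Step 2: e = 2.66 / 1.65 - 1
Step 3: e = 1.61212 - 1
Step 4: e = 0.612

0.612


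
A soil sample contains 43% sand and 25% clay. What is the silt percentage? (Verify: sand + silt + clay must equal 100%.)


Step 1: sand + silt + clay = 100%
Step 2: silt = 100 - sand - clay
Step 3: silt = 100 - 43 - 25
Step 4: silt = 32%

32


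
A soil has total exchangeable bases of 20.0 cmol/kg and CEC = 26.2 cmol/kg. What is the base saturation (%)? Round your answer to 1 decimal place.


Step 1: BS = 100 * (sum of bases) / CEC
Step 2: BS = 100 * 20.0 / 26.2
Step 3: BS = 76.3%

76.3


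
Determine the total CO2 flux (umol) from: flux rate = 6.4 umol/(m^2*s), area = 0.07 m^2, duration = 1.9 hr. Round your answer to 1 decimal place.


Step 1: Convert time to seconds: 1.9 hr * 3600 = 6840.0 s
Step 2: Total = flux * area * time_s
Step 3: Total = 6.4 * 0.07 * 6840.0
Step 4: Total = 3064.3 umol

3064.3


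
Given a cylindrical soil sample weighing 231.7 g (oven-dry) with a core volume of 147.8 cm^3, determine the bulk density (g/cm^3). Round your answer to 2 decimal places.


Step 1: Identify the formula: BD = dry mass / volume
Step 2: Substitute values: BD = 231.7 / 147.8
Step 3: BD = 1.57 g/cm^3

1.57


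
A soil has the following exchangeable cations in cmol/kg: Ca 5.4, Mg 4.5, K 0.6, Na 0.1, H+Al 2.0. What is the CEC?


Step 1: CEC = Ca + Mg + K + Na + (H+Al)
Step 2: CEC = 5.4 + 4.5 + 0.6 + 0.1 + 2.0
Step 3: CEC = 12.6 cmol/kg

12.6


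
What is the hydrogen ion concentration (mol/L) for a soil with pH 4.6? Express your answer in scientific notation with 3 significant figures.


Step 1: [H+] = 10^(-pH)
Step 2: [H+] = 10^(-4.6)
Step 3: [H+] = 2.51e-05 mol/L

2.51e-05


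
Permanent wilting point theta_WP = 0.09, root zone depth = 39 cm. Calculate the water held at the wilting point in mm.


Step 1: Water (mm) = theta_WP * depth * 10
Step 2: Water = 0.09 * 39 * 10
Step 3: Water = 35.1 mm

35.1


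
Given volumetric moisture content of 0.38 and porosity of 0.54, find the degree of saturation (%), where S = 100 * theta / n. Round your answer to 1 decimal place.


Step 1: S = 100 * theta_v / n
Step 2: S = 100 * 0.38 / 0.54
Step 3: S = 70.4%

70.4


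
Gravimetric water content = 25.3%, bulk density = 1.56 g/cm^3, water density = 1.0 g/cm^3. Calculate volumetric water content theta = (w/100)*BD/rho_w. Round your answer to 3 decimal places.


Step 1: theta = (w / 100) * BD / rho_w
Step 2: theta = (25.3 / 100) * 1.56 / 1.0
Step 3: theta = 0.253 * 1.56
Step 4: theta = 0.395

0.395
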